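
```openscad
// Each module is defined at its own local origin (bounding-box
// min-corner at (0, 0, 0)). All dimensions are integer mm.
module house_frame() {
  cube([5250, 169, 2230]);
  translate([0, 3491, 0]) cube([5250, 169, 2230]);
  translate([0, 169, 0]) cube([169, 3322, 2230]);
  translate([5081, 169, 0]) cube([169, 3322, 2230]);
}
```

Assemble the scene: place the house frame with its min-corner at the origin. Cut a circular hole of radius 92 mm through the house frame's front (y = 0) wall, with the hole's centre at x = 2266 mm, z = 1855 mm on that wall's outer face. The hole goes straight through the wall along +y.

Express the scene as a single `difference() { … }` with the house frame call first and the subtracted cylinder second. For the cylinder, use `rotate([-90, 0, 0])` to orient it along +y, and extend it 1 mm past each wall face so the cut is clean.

difference() {
  house_frame();
  translate([2266, -1, 1855]) rotate([-90, 0, 0]) cylinder(h = 171, r = 92);
}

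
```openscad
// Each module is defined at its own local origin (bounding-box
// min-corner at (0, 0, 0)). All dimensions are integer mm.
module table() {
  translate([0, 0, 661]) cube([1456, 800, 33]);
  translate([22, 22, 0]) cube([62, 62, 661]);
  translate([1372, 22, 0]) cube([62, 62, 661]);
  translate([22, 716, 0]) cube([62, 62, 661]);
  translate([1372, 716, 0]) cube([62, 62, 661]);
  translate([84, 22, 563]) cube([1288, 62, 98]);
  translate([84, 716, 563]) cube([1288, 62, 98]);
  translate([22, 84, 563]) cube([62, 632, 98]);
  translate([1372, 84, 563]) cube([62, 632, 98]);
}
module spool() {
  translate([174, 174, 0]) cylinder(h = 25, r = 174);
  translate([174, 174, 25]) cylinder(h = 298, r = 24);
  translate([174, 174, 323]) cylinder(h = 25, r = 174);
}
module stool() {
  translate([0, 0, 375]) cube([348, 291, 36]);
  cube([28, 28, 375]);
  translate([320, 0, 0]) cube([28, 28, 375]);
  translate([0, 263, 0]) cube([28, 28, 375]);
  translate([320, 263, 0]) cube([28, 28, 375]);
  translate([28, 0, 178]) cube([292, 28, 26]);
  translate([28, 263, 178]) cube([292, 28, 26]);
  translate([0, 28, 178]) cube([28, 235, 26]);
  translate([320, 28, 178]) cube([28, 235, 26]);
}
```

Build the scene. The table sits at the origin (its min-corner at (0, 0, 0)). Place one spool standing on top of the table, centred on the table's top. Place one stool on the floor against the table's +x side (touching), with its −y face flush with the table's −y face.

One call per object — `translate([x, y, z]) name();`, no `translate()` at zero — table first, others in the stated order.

table();
translate([554, 226, 694]) spool();
translate([1456, 0, 0]) stool();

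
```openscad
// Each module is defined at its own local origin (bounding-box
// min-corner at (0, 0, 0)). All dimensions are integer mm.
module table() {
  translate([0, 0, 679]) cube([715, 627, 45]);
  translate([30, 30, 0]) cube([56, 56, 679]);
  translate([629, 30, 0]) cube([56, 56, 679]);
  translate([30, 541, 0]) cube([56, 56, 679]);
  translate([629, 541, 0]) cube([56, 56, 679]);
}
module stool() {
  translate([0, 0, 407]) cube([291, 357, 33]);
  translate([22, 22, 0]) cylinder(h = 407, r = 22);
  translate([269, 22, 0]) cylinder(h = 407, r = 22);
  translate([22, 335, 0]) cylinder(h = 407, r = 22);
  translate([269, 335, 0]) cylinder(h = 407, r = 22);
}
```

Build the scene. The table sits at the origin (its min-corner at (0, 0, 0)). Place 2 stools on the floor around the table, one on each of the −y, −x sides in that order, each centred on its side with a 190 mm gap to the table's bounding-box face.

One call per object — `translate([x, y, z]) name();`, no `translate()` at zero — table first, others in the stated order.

table();
translate([212, -547, 0]) stool();
translate([-481, 135, 0]) stool();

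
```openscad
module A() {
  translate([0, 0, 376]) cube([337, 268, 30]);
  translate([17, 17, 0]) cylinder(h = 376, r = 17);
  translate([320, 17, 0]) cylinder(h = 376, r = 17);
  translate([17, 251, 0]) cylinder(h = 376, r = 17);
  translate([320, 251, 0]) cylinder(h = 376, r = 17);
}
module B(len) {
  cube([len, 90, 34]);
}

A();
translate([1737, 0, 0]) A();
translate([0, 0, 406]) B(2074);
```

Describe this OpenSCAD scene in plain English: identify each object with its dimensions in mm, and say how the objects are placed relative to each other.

A is a four-legged stool. The seat is 337×268 mm, 30 mm thick, top at z = 406 mm. It stands on four round legs, each 34 mm in diameter, from z = 0 to the seat underside, each leg's axis is inset half a diameter from the nearest pair of seat edges (so the leg's bounding box is flush with the corner).

B is a rectangular beam 2074 mm long (x), 90 mm deep (y), 34 mm thick (z).

The beam spans the tops of two stools placed 1400 mm apart, resting at z = 406 mm.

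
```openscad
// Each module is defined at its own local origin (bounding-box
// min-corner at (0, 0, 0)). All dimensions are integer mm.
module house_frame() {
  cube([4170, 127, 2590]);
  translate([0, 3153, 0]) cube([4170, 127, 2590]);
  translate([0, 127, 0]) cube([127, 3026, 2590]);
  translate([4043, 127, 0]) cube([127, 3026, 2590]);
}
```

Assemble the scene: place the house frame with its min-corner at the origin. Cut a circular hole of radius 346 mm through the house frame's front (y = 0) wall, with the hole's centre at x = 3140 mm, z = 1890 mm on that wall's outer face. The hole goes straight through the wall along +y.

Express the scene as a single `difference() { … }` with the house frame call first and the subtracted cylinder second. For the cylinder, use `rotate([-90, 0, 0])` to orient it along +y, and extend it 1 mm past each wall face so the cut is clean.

difference() {
  house_frame();
  translate([3140, -1, 1890]) rotate([-90, 0, 0]) cylinder(h = 129, r = 346);
}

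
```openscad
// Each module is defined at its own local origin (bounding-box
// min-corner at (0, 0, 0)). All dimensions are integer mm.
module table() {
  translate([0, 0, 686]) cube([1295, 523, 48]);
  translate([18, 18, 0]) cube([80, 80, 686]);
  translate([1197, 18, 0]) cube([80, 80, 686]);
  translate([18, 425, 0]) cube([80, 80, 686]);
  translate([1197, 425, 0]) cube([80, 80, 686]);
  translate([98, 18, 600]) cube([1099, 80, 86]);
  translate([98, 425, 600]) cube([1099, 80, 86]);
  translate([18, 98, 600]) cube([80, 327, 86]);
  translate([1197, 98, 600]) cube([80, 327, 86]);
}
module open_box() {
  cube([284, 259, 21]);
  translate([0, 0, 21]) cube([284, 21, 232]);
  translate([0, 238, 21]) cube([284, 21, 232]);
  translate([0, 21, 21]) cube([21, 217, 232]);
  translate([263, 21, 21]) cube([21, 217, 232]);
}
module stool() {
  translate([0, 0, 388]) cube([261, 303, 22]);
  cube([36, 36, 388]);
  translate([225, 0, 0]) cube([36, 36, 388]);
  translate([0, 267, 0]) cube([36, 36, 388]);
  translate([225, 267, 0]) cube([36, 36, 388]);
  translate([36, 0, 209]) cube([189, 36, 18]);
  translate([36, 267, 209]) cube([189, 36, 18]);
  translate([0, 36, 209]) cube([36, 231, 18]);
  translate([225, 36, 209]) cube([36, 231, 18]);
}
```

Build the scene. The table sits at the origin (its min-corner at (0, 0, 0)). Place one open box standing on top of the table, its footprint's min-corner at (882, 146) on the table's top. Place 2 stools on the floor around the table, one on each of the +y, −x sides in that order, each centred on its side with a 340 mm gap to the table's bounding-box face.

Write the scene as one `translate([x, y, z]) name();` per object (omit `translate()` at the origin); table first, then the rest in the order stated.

table();
translate([882, 146, 734]) open_box();
translate([517, 863, 0]) stool();
translate([-601, 110, 0]) stool();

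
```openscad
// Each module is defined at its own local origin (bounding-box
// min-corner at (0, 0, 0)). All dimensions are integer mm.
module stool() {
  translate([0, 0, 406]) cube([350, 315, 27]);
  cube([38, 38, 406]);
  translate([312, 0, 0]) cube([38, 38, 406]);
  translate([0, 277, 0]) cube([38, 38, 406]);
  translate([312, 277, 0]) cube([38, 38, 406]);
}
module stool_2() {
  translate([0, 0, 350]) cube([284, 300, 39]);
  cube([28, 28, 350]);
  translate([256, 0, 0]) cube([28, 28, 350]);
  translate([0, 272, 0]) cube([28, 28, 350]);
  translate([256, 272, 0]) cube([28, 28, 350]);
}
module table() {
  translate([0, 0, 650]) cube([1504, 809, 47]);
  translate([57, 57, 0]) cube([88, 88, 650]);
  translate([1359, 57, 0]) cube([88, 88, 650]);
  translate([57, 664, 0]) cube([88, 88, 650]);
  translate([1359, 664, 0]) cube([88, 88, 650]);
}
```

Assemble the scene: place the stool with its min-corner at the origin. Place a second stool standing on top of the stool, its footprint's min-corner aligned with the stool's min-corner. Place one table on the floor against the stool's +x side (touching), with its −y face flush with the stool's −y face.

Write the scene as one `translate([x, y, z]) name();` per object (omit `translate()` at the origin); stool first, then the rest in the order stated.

stool();
translate([0, 0, 433]) stool_2();
translate([350, 0, 0]) table();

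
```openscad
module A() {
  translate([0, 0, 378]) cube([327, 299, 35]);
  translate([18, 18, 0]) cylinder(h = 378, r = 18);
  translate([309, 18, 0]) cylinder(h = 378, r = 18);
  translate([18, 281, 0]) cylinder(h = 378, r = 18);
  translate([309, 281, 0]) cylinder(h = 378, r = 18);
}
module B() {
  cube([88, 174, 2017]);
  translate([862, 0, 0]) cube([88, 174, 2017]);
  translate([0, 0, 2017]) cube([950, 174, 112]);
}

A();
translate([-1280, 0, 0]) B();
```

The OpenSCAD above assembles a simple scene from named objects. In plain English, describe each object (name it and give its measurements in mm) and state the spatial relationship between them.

A is a simple wooden stool: a rectangular seat 327 mm (x) by 299 mm (y), 35 mm thick, top face at z = 413 mm, on four round legs, each 36 mm in diameter. The legs rest on z = 0, each leg's axis is inset half a diameter from the nearest pair of seat edges (so the leg's bounding box is flush with the corner).

B is a rectangular door frame: two vertical jambs of 88×174 mm section, 2017 mm tall, with a clear opening 774 mm wide between their inner faces. A header 112 mm tall and 174 mm deep lies on top of the jambs and spans the full outside width.

The door frame is on the floor beside the stool on its −x side.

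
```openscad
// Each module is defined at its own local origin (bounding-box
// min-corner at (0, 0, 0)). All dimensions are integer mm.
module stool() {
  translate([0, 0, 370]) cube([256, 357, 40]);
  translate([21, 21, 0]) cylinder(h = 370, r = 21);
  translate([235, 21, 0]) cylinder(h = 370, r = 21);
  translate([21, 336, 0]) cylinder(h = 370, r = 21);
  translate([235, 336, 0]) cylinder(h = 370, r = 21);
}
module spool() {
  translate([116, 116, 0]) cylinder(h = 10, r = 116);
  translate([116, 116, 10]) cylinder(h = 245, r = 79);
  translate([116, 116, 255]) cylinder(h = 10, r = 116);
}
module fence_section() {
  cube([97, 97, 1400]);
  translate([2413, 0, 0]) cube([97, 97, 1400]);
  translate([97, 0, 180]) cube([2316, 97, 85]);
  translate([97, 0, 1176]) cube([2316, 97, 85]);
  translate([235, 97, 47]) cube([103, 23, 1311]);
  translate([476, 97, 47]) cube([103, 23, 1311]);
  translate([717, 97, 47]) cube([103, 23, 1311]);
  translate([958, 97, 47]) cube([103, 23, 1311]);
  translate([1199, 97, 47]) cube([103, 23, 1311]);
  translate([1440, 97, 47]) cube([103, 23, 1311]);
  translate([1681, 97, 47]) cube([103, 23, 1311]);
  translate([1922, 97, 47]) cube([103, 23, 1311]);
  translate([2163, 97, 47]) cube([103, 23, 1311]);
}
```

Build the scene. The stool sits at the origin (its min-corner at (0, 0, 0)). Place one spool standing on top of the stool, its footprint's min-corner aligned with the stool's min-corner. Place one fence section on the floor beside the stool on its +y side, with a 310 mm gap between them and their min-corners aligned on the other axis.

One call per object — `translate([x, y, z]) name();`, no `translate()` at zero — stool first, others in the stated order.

stool();
translate([0, 0, 410]) spool();
translate([0, 667, 0]) fence_section();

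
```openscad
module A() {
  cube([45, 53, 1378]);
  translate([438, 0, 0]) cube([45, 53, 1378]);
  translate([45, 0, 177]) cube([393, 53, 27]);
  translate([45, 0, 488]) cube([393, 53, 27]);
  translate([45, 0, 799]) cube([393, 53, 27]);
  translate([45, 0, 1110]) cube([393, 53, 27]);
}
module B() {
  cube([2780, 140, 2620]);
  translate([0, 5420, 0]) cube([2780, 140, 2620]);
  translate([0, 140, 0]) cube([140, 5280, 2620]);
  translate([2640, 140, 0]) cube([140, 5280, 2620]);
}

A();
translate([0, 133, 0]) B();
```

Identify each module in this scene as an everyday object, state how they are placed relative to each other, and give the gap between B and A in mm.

The house frame's nearest face is 80 mm from the ladder's +y face.

A is a ladder. B is a house frame. The house frame is on the floor beside the ladder on its +y side. The gap between the house frame and the ladder is 80 mm.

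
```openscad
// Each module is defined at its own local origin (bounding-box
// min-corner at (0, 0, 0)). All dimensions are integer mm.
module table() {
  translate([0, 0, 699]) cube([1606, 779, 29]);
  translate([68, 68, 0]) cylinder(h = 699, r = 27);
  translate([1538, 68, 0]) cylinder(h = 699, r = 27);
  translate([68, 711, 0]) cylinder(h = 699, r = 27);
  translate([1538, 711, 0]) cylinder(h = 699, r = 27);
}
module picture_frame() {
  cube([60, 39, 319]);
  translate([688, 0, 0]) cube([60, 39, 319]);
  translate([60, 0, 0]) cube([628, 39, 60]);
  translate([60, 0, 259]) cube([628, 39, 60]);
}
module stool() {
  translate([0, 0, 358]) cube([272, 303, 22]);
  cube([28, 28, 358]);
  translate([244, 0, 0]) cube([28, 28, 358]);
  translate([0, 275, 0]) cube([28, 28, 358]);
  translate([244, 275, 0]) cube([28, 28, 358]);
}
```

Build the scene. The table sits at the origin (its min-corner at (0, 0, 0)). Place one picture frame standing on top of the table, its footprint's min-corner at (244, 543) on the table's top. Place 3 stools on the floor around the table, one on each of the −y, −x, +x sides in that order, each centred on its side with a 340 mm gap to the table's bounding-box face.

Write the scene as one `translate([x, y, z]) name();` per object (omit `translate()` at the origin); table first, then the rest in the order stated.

table();
translate([244, 543, 728]) picture_frame();
translate([667, -643, 0]) stool();
translate([-612, 238, 0]) stool();
translate([1946, 238, 0]) stool();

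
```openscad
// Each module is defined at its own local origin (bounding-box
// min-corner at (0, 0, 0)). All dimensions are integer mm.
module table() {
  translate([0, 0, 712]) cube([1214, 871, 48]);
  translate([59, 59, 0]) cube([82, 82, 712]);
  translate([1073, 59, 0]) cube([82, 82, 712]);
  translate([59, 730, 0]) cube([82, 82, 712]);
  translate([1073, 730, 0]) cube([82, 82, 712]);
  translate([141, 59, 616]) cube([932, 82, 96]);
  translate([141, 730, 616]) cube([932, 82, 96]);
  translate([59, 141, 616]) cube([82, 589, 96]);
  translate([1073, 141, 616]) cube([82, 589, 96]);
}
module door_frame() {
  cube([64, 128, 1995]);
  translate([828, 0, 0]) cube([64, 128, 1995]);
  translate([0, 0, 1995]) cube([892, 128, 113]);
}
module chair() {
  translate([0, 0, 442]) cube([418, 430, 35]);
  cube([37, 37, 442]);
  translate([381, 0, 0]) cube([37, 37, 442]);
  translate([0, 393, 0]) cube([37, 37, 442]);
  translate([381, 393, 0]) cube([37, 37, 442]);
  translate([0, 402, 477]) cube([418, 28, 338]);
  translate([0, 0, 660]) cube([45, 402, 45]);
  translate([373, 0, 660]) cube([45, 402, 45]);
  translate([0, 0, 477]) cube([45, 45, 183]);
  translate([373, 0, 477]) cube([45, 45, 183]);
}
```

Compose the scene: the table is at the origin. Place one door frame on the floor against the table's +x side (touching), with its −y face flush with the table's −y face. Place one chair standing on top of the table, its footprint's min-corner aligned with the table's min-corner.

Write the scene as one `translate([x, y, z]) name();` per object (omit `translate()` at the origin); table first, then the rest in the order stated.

table();
translate([1214, 0, 0]) door_frame();
translate([0, 0, 760]) chair();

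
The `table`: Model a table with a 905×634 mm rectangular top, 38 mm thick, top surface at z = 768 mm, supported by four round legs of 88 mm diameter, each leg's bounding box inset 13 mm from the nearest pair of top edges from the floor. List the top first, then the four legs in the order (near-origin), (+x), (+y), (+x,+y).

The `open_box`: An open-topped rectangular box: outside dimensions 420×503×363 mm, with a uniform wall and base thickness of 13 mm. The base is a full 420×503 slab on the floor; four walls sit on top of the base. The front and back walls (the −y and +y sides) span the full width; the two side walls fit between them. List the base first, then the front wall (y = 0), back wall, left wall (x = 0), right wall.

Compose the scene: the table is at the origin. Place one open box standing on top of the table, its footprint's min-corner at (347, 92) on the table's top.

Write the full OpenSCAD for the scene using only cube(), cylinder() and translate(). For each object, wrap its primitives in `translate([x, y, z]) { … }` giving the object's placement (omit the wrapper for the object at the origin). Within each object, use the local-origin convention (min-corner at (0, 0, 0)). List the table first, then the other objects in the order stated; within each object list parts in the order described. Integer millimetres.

translate([0, 0, 730]) cube([905, 634, 38]);
translate([57, 57, 0]) cylinder(h = 730, r = 44);
translate([848, 57, 0]) cylinder(h = 730, r = 44);
translate([57, 577, 0]) cylinder(h = 730, r = 44);
translate([848, 577, 0]) cylinder(h = 730, r = 44);
translate([347, 92, 768]) {
  cube([420, 503, 13]);
  translate([0, 0, 13]) cube([420, 13, 350]);
  translate([0, 490, 13]) cube([420, 13, 350]);
  translate([0, 13, 13]) cube([13, 477, 350]);
  translate([407, 13, 13]) cube([13, 477, 350]);
}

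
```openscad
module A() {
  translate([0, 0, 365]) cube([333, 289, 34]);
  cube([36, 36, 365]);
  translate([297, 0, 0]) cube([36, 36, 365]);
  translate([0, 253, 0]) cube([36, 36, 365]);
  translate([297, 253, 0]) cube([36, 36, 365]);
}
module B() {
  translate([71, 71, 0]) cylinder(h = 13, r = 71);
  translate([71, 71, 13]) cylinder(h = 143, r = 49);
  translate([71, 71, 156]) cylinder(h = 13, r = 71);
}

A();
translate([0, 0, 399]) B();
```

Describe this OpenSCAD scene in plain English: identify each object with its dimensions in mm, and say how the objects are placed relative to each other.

A is a four-legged stool. The seat is a 333×289×34 mm slab whose top surface is at z = 399 mm; four square legs, each 36×36 mm in cross-section, run from the floor (z = 0) to the underside of the seat, each flush with a corner of the seat.

B is a spool: two coaxial disc flanges of radius 71 mm and thickness 13 mm, joined by a core cylinder of radius 49 mm and height 143 mm. The lower flange rests on z = 0 and the three cylinders share a vertical axis.

The spool is on top of the stool.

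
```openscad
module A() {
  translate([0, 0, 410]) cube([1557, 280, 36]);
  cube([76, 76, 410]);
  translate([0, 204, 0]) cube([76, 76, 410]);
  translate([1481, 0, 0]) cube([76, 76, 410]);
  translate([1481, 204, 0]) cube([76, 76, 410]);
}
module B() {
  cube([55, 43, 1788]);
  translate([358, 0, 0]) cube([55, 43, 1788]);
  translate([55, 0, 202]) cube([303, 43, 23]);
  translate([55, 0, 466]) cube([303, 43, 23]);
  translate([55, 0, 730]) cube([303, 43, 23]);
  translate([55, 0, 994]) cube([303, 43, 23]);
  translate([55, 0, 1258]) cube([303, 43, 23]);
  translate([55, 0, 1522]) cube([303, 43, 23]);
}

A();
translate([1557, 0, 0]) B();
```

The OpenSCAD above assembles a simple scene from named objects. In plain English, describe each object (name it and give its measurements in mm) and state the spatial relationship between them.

A is a bench: a 1557×280 mm seat slab, 36 mm thick, top at z = 446 mm, on four 76×76 mm square legs flush with the seat corners and standing on z = 0.

B is a wooden ladder with two side rails of 55×43 mm section and 1788 mm height, set 413 mm apart overall. Between them run 6 rectangular rungs (43 mm deep, 23 mm thick), front faces flush with the rails' −y face. The bottom of the first rung is 202 mm above the floor and each subsequent rung is 264 mm higher than the one below.

The ladder is against the bench's +x side, with their −y faces flush.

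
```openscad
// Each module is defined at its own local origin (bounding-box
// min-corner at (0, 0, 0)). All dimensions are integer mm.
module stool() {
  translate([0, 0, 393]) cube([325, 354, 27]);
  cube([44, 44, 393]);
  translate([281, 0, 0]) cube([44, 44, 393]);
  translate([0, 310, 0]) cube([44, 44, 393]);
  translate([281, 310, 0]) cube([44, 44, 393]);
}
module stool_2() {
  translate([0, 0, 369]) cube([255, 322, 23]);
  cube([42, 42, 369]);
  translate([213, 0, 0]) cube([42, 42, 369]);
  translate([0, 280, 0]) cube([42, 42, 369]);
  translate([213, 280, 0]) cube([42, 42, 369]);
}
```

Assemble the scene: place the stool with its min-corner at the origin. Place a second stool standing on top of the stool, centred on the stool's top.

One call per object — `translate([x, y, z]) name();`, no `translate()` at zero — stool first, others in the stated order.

stool();
translate([35, 16, 420]) stool_2();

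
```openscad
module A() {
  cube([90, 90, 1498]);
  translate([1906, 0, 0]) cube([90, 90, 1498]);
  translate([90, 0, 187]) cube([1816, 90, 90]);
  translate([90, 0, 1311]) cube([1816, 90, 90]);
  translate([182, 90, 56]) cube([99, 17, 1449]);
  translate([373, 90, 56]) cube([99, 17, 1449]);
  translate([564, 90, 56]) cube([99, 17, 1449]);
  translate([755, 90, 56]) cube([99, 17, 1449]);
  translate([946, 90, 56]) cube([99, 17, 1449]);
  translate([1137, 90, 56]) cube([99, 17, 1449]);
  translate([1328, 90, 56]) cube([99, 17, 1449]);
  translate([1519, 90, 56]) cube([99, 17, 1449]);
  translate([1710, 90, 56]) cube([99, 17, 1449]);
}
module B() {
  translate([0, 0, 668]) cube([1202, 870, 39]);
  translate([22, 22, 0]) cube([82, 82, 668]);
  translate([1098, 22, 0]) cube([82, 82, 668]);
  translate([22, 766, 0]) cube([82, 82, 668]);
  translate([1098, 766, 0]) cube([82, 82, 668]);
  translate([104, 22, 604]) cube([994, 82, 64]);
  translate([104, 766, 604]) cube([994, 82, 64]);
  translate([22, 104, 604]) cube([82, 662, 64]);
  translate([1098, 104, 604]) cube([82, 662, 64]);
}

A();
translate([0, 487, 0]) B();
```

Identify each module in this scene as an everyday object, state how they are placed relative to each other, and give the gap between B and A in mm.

A is a fence section. B is a table. The table is on the floor beside the fence section on its +y side. The gap between the table and the fence section is 380 mm.

The table's nearest face is 380 mm from the fence section's +y face.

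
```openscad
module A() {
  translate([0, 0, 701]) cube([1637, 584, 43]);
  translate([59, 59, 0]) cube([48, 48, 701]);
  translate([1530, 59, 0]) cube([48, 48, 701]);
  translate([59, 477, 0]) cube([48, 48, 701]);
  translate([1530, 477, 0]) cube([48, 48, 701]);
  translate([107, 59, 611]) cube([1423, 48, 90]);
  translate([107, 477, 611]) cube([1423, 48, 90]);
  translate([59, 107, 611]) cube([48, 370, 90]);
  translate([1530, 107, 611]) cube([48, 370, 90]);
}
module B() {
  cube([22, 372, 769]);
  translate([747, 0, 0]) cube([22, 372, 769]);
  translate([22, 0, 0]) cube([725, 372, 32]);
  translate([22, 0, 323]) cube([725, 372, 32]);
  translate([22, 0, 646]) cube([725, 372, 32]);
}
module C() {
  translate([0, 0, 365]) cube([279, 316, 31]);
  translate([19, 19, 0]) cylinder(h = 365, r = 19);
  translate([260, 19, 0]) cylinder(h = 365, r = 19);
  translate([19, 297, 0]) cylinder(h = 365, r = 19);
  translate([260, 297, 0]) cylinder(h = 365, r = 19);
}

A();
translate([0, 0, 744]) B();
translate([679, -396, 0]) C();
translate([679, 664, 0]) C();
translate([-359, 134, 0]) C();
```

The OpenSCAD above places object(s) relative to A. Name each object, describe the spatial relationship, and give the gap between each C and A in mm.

A is a table. B is a bookshelf. C is a stool. The bookshelf is on top of the table. Three stools sit around the table at the −y, +y, −x sides. The gap between each stool and the table is 80 mm.

Each stool's nearest face is 80 mm from the table's bounding box.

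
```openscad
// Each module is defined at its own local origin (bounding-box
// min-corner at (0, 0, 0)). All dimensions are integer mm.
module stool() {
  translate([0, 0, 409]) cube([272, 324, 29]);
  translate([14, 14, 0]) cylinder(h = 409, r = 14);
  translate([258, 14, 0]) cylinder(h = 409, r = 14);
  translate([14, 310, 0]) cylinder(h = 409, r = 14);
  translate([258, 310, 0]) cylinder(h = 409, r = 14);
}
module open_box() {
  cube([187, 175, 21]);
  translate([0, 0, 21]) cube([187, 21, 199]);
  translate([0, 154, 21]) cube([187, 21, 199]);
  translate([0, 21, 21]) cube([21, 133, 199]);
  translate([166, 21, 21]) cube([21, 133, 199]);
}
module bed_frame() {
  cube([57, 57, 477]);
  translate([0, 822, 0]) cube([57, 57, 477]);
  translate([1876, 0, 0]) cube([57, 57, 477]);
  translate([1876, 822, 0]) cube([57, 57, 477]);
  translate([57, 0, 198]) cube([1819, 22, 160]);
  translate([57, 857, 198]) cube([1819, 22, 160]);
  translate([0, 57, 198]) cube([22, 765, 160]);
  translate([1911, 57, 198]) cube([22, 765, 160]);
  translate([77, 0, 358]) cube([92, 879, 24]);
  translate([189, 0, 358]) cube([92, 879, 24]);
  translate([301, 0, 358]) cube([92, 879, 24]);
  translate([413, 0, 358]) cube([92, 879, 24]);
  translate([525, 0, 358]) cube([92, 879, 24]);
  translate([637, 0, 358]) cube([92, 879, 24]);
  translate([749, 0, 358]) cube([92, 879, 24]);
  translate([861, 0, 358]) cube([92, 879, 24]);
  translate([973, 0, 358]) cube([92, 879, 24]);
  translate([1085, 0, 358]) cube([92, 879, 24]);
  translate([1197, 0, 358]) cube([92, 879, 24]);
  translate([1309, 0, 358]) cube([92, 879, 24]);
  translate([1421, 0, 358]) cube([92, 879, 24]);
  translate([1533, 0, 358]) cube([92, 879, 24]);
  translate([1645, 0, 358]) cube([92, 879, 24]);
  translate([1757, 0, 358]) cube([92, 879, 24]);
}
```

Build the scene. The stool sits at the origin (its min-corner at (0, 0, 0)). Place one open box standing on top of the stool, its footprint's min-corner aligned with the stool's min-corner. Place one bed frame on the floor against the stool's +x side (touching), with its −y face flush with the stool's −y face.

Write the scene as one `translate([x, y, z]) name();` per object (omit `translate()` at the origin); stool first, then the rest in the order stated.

stool();
translate([0, 0, 438]) open_box();
translate([272, 0, 0]) bed_frame();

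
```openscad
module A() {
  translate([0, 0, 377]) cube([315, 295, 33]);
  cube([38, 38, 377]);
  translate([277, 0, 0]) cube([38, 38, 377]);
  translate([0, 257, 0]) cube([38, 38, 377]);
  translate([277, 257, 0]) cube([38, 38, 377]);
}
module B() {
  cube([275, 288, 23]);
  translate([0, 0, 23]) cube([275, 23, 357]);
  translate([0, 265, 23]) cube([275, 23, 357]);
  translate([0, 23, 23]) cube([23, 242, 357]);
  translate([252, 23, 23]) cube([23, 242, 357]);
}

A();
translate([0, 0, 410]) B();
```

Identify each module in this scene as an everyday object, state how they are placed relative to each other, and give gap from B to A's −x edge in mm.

A is a stool. B is an open box. The open box is on top of the stool. The gap from the open box to the stool's −x edge is 0 mm.

The open box's min-x is at 0; the stool's min-x is 0; gap = 0 mm.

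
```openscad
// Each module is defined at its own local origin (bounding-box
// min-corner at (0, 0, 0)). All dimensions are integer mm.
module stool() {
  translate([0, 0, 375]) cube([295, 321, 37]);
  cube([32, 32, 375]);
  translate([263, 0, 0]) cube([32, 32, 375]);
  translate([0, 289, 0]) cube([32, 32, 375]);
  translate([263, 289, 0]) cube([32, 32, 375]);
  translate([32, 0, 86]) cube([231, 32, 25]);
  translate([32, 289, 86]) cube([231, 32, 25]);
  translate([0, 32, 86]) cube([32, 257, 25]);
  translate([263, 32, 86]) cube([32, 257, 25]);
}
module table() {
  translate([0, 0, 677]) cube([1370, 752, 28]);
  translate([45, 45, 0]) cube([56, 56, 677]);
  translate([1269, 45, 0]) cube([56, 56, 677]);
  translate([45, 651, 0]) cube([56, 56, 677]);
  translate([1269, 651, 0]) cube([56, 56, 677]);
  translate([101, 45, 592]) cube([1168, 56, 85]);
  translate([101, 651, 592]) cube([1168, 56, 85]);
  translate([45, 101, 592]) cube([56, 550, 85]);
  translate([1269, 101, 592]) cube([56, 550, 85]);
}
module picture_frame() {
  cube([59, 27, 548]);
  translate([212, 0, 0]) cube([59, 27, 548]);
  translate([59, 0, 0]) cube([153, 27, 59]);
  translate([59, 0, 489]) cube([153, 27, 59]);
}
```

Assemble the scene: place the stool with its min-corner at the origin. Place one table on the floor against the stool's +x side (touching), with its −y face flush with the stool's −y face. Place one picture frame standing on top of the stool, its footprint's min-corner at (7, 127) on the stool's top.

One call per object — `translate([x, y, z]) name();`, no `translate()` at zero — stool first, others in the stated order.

stool();
translate([295, 0, 0]) table();
translate([7, 127, 412]) picture_frame();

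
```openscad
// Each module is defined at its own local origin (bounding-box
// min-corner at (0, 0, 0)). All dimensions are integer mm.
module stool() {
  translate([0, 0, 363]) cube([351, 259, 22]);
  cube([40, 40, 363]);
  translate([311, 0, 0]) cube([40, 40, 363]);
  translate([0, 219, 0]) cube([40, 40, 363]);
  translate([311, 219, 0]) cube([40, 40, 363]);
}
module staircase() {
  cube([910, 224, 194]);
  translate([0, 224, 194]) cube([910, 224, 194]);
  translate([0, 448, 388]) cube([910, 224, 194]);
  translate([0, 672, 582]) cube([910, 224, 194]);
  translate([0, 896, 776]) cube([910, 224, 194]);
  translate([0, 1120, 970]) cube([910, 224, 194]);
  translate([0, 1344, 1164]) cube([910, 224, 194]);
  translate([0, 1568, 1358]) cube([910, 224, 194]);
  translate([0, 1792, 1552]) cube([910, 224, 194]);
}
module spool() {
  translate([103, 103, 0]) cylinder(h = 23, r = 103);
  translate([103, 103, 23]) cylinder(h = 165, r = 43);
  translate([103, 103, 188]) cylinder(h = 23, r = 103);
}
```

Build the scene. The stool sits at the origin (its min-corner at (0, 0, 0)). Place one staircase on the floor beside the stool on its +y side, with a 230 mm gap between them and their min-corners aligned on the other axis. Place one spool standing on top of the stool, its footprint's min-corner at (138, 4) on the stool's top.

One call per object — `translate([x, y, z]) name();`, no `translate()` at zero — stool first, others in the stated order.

stool();
translate([0, 489, 0]) staircase();
translate([138, 4, 385]) spool();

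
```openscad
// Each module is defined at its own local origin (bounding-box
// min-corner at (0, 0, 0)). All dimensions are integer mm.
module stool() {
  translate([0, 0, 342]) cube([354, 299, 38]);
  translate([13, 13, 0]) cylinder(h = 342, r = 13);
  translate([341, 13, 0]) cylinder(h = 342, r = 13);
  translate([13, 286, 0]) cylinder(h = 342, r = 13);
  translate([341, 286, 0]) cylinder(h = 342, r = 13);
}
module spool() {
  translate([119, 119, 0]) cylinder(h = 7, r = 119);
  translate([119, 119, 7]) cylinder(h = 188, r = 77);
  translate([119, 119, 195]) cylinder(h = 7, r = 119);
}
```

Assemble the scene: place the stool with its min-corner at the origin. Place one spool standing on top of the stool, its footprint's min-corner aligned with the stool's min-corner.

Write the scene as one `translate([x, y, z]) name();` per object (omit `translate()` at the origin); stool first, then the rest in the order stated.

stool();
translate([0, 0, 380]) spool();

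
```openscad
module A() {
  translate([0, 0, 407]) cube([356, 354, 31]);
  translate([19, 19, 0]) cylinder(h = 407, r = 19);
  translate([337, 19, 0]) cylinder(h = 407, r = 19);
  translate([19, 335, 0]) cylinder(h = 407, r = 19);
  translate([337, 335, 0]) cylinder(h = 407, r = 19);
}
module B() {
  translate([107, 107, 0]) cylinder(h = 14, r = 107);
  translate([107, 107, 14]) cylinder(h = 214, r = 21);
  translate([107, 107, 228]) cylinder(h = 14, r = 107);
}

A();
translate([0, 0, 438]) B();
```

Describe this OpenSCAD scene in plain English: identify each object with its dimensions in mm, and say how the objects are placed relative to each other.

A is a four-legged stool. The seat is a 356×354×31 mm slab whose top surface is at z = 438 mm; four round legs, each 38 mm in diameter, run from the floor (z = 0) to the underside of the seat, each leg's axis is inset half a diameter from the nearest pair of seat edges (so the leg's bounding box is flush with the corner).

B is a spool: two coaxial disc flanges of radius 107 mm and thickness 14 mm, joined by a core cylinder of radius 21 mm and height 214 mm. The lower flange rests on z = 0 and the three cylinders share a vertical axis.

The spool is on top of the stool.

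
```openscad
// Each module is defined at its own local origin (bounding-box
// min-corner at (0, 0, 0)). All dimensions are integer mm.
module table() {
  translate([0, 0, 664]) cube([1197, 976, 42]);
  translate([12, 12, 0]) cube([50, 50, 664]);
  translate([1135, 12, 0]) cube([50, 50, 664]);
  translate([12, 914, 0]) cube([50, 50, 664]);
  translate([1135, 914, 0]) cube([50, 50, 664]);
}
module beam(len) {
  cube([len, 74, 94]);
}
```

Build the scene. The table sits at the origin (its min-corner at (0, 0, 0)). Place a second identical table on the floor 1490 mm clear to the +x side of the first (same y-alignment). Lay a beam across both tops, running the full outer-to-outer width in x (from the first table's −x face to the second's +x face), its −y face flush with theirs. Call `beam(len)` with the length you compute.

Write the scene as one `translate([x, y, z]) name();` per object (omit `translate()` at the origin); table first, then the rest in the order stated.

table();
translate([2687, 0, 0]) table();
translate([0, 0, 706]) beam(3884);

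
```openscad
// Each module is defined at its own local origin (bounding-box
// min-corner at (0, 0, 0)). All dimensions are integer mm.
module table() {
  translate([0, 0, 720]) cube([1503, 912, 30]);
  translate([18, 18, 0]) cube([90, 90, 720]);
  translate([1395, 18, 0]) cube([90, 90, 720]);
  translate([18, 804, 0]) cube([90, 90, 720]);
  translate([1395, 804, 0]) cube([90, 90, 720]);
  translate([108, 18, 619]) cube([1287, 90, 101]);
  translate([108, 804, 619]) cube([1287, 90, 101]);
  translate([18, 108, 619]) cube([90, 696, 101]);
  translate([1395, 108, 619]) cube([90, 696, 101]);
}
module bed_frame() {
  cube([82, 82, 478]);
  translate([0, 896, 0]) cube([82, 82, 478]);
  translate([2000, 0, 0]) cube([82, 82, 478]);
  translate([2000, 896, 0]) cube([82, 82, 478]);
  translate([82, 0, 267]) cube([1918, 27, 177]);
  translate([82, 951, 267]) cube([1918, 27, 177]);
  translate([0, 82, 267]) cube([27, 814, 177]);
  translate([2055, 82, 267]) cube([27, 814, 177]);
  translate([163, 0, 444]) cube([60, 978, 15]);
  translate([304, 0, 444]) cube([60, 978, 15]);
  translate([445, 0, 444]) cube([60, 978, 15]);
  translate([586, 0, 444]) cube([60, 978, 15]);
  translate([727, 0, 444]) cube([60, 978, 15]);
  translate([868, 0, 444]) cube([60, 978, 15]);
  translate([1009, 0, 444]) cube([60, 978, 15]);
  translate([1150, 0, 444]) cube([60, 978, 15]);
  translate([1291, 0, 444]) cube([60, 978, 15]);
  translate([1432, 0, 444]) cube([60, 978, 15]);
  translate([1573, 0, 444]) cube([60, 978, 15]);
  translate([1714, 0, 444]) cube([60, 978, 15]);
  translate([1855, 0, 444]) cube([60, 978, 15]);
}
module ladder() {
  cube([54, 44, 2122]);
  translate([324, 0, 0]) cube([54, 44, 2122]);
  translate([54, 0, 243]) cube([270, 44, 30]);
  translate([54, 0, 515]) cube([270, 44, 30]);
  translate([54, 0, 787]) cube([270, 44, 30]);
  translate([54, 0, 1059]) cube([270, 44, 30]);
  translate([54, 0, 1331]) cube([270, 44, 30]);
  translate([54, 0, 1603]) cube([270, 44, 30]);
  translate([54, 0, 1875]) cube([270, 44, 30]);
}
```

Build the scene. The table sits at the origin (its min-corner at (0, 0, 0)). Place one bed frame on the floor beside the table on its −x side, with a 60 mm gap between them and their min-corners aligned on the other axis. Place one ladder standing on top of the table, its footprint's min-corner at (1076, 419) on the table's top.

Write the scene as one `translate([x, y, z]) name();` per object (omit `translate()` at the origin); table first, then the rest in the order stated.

table();
translate([-2142, 0, 0]) bed_frame();
translate([1076, 419, 750]) ladder();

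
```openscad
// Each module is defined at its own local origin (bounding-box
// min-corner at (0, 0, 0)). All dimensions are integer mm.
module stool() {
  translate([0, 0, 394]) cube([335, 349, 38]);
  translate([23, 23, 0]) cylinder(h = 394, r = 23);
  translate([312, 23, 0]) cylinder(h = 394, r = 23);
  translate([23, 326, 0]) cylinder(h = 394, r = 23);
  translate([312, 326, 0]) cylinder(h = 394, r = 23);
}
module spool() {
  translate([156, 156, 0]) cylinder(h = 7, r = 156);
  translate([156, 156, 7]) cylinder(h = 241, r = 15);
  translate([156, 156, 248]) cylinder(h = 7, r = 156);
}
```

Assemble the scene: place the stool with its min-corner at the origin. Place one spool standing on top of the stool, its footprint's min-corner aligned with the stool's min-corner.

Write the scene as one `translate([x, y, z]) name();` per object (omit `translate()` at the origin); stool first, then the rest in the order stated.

stool();
translate([0, 0, 432]) spool();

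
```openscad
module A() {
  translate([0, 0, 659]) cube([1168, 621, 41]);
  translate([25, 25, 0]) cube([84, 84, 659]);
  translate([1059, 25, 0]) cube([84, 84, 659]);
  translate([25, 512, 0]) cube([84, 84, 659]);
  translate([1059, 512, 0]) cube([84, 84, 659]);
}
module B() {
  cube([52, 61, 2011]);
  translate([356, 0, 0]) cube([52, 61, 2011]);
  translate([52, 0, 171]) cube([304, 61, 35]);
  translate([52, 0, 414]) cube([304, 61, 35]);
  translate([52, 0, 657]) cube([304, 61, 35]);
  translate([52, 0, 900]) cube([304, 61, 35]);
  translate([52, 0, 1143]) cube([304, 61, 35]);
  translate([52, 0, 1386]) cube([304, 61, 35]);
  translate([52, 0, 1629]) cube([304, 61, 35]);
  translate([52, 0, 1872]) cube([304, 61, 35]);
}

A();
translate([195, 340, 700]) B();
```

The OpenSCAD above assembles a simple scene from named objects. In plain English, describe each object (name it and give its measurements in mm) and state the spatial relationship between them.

A is a rectangular dining table. The top is 1168×621×41 mm with its upper surface at z = 700 mm. It stands on four 84×84 mm square legs, each inset 25 mm from the nearest pair of top edges, running from the floor to the underside of the top.

B is a straight ladder. Two 52×61 mm vertical rails, 2011 mm tall, stand 408 mm apart (outside-to-outside) with their front faces coplanar on the −y side. 8 rungs, each 61 mm deep and 35 mm tall, span between the inner faces of the rails, front faces flush with the rails. The lowest rung's underside is at z = 171 mm and rungs are spaced 243 mm apart (underside to underside).

The ladder is on top of the table.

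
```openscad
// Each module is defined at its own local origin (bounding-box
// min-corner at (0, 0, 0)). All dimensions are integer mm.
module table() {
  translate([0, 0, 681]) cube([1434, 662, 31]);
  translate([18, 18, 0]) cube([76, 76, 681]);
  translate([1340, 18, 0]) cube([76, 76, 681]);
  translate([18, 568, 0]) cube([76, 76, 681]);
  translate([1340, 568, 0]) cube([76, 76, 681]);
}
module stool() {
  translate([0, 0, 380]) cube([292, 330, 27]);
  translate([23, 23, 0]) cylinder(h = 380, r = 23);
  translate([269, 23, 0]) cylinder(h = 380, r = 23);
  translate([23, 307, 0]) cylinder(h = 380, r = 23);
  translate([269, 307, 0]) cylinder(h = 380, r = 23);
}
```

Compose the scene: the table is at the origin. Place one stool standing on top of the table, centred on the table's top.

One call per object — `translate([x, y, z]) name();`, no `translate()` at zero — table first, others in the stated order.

table();
translate([571, 166, 712]) stool();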